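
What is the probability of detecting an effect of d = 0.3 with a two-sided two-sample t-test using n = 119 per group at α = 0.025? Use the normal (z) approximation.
Power ≈ 0.53

Power calculation (two-sample t-test, normal approximation):
z_β = d · √(n/2) - z_{α/2}
z_β = 0.3 · √(119/2) - 2.241
z_β = 0.3 · 7.714 - 2.241
z_β = 0.073

Power = Φ(z_β) = Φ(0.073) ≈ 0.529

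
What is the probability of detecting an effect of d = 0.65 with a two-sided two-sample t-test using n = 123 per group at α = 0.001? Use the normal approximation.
Power ≈ 0.96

Power calculation (two-sample t-test, normal approximation):
z_β = d · √(n/2) - z_{α/2}
z_β = 0.65 · √(123/2) - 3.291
z_β = 0.65 · 7.842 - 3.291
z_β = 1.807

Power = Φ(z_β) = Φ(1.807) ≈ 0.965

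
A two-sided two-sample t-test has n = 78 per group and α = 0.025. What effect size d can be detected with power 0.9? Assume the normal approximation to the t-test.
d ≈ 0.56

Minimum detectable effect (two-sample t-test, normal approximation):
d = (z_{α/2} + z_β) / √(n/2)
d = (2.241 + 1.282) / √(78/2)
d = 3.523 / 6.245
d ≈ 0.56

By Cohen's convention (0.2 small / 0.5 medium / 0.8 large): medium effect.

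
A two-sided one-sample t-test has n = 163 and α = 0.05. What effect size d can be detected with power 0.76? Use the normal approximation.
d ≈ 0.21

Minimum detectable effect (one-sample t-test, normal approximation):
d = (z_{α/2} + z_β) / √n
d = (1.960 + 0.706) / √163
d = 2.666 / 12.767
d ≈ 0.21

By Cohen's convention (0.2 small / 0.5 medium / 0.8 large): small effect.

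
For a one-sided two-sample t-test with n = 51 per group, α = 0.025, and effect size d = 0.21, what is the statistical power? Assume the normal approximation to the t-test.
Power ≈ 0.18

Power calculation (two-sample t-test, normal approximation):
z_β = d · √(n/2) - z_α
z_β = 0.21 · √(51/2) - 1.960
z_β = 0.21 · 5.050 - 1.960
z_β = -0.900

Power = Φ(z_β) = Φ(-0.900) ≈ 0.184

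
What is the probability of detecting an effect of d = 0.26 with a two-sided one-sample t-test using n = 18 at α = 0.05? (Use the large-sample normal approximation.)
Power ≈ 0.20

Power calculation (one-sample t-test, normal approximation):
z_β = d · √n - z_{α/2}
z_β = 0.26 · √18 - 1.960
z_β = 0.26 · 4.243 - 1.960
z_β = -0.857

Power = Φ(z_β) = Φ(-0.857) ≈ 0.196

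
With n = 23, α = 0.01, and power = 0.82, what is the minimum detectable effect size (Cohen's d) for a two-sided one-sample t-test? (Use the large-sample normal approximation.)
d ≈ 0.73

Minimum detectable effect (one-sample t-test, normal approximation):
d = (z_{α/2} + z_β) / √n
d = (2.576 + 0.915) / √23
d = 3.491 / 4.796
d ≈ 0.73

By Cohen's convention (0.2 small / 0.5 medium / 0.8 large): medium effect.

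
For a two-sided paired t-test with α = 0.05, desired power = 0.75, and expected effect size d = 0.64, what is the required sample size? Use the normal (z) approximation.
n = 17 pairs

Sample size formula (paired t-test, normal approximation):
n = ((z_{α/2} + z_β) / d)²

z_{α/2} = 1.960 (for α = 0.05, two-sided)
z_β = 0.674 (for power = 0.75)
d = 0.64

n = ((1.960 + 0.674) / 0.64)²
n = (4.116)²
n ≈ 16.94
Round up to the next whole number: n = 17 pairs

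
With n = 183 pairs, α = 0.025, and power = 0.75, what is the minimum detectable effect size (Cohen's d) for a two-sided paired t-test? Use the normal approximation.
d ≈ 0.22

Minimum detectable effect (paired t-test, normal approximation):
d = (z_{α/2} + z_β) / √n
d = (2.241 + 0.674) / √183
d = 2.916 / 13.528
d ≈ 0.22

By Cohen's convention (0.2 small / 0.5 medium / 0.8 large): small effect.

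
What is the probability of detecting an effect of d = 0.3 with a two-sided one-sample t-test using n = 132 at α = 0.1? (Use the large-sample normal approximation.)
Power ≈ 0.96

Power calculation (one-sample t-test, normal approximation):
z_β = d · √n - z_{α/2}
z_β = 0.3 · √132 - 1.645
z_β = 0.3 · 11.489 - 1.645
z_β = 1.802

Power = Φ(z_β) = Φ(1.802) ≈ 0.964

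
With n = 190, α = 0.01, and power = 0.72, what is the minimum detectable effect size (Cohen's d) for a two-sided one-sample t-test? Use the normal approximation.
d ≈ 0.23

Minimum detectable effect (one-sample t-test, normal approximation):
d = (z_{α/2} + z_β) / √n
d = (2.576 + 0.583) / √190
d = 3.159 / 13.784
d ≈ 0.23

By Cohen's convention (0.2 small / 0.5 medium / 0.8 large): small effect.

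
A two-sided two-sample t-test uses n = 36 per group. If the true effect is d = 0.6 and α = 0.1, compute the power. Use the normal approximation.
Power ≈ 0.82

Power calculation (two-sample t-test, normal approximation):
z_β = d · √(n/2) - z_{α/2}
z_β = 0.6 · √(36/2) - 1.645
z_β = 0.6 · 4.243 - 1.645
z_β = 0.901

Power = Φ(z_β) = Φ(0.901) ≈ 0.816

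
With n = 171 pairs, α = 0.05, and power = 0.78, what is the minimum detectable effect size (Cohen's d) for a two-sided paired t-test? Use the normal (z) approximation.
d ≈ 0.21

Minimum detectable effect (paired t-test, normal approximation):
d = (z_{α/2} + z_β) / √n
d = (1.960 + 0.772) / √171
d = 2.732 / 13.077
d ≈ 0.21

By Cohen's convention (0.2 small / 0.5 medium / 0.8 large): small effect.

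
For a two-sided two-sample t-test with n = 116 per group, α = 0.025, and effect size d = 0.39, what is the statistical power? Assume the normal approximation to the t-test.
Power ≈ 0.77

Power calculation (two-sample t-test, normal approximation):
z_β = d · √(n/2) - z_{α/2}
z_β = 0.39 · √(116/2) - 2.241
z_β = 0.39 · 7.616 - 2.241
z_β = 0.729

Power = Φ(z_β) = Φ(0.729) ≈ 0.767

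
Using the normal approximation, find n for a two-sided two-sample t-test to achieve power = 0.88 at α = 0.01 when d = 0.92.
n = 34 per group

Sample size formula (two-sample t-test, normal approximation):
n = 2 · ((z_{α/2} + z_β) / d)²

z_{α/2} = 2.576 (for α = 0.01, two-sided)
z_β = 1.175 (for power = 0.88)
d = 0.92

n = 2 · ((2.576 + 1.175) / 0.92)²
n = 2 · (4.077)²
n ≈ 33.24
Round up to the next whole number: n = 34 per group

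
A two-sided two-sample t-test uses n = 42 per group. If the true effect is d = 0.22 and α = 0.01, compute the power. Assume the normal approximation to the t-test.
Power ≈ 0.06

Power calculation (two-sample t-test, normal approximation):
z_β = d · √(n/2) - z_{α/2}
z_β = 0.22 · √(42/2) - 2.576
z_β = 0.22 · 4.583 - 2.576
z_β = -1.568

Power = Φ(z_β) = Φ(-1.568) ≈ 0.058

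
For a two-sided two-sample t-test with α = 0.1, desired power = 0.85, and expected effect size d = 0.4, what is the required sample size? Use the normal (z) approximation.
n = 90 per group

Sample size formula (two-sample t-test, normal approximation):
n = 2 · ((z_{α/2} + z_β) / d)²

z_{α/2} = 1.645 (for α = 0.1, two-sided)
z_β = 1.036 (for power = 0.85)
d = 0.4

n = 2 · ((1.645 + 1.036) / 0.4)²
n = 2 · (6.703)²
n ≈ 89.86
Round up to the next whole number: n = 90 per group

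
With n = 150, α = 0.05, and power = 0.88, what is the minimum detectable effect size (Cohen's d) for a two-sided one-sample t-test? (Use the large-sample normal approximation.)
d ≈ 0.26

Minimum detectable effect (one-sample t-test, normal approximation):
d = (z_{α/2} + z_β) / √n
d = (1.960 + 1.175) / √150
d = 3.135 / 12.247
d ≈ 0.26

By Cohen's convention (0.2 small / 0.5 medium / 0.8 large): small effect.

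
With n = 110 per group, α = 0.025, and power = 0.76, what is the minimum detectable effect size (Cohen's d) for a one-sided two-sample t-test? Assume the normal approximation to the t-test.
d ≈ 0.36

Minimum detectable effect (two-sample t-test, normal approximation):
d = (z_α + z_β) / √(n/2)
d = (1.960 + 0.706) / √(110/2)
d = 2.666 / 7.416
d ≈ 0.36

By Cohen's convention (0.2 small / 0.5 medium / 0.8 large): small effect.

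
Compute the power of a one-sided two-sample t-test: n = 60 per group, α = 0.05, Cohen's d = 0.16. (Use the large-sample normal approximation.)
Power ≈ 0.22

Power calculation (two-sample t-test, normal approximation):
z_β = d · √(n/2) - z_α
z_β = 0.16 · √(60/2) - 1.645
z_β = 0.16 · 5.477 - 1.645
z_β = -0.768

Power = Φ(z_β) = Φ(-0.768) ≈ 0.221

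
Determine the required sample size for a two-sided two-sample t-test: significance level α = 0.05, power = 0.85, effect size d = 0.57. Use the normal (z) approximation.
n = 56 per group

Sample size formula (two-sample t-test, normal approximation):
n = 2 · ((z_{α/2} + z_β) / d)²

z_{α/2} = 1.960 (for α = 0.05, two-sided)
z_β = 1.036 (for power = 0.85)
d = 0.57

n = 2 · ((1.960 + 1.036) / 0.57)²
n = 2 · (5.256)²
n ≈ 55.25
Round up to the next whole number: n = 56 per group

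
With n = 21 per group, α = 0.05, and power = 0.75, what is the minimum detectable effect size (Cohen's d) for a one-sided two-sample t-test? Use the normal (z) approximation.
d ≈ 0.72

Minimum detectable effect (two-sample t-test, normal approximation):
d = (z_α + z_β) / √(n/2)
d = (1.645 + 0.674) / √(21/2)
d = 2.319 / 3.240
d ≈ 0.72

By Cohen's convention (0.2 small / 0.5 medium / 0.8 large): medium effect.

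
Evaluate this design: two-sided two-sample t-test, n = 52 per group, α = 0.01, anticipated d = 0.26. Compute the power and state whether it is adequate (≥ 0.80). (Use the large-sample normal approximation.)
Power ≈ 0.11; the study is underpowered (power < 0.80)

Power calculation (two-sample t-test, normal approximation):
z_β = d · √(n/2) - z_{α/2}
z_β = 0.26 · √(52/2) - 2.576
z_β = 0.26 · 5.099 - 2.576
z_β = -1.250

Power = Φ(z_β) = Φ(-1.250) ≈ 0.106

Effect size d = 0.26 is small by Cohen's convention (0.2/0.5/0.8).

Threshold: power ≥ 0.80 is conventionally adequate.
Power ≈ 0.11 → the study is underpowered (power < 0.80).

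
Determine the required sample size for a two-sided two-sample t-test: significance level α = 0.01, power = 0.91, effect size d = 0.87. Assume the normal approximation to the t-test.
n = 41 per group

Sample size formula (two-sample t-test, normal approximation):
n = 2 · ((z_{α/2} + z_β) / d)²

z_{α/2} = 2.576 (for α = 0.01, two-sided)
z_β = 1.341 (for power = 0.91)
d = 0.87

n = 2 · ((2.576 + 1.341) / 0.87)²
n = 2 · (4.502)²
n ≈ 40.54
Round up to the next whole number: n = 41 per group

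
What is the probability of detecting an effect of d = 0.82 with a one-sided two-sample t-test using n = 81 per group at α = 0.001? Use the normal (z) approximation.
Power ≈ 0.98

Power calculation (two-sample t-test, normal approximation):
z_β = d · √(n/2) - z_α
z_β = 0.82 · √(81/2) - 3.090
z_β = 0.82 · 6.364 - 3.090
z_β = 2.128

Power = Φ(z_β) = Φ(2.128) ≈ 0.983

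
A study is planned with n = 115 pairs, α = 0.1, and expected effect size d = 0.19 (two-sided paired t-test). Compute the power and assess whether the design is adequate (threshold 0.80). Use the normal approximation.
Power ≈ 0.65; the study is underpowered (power < 0.80)

Power calculation (paired t-test, normal approximation):
z_β = d · √n - z_{α/2}
z_β = 0.19 · √115 - 1.645
z_β = 0.19 · 10.724 - 1.645
z_β = 0.393

Power = Φ(z_β) = Φ(0.393) ≈ 0.653

Effect size d = 0.19 is very small by Cohen's convention (0.2/0.5/0.8).

Threshold: power ≥ 0.80 is conventionally adequate.
Power ≈ 0.65 → the study is underpowered (power < 0.80).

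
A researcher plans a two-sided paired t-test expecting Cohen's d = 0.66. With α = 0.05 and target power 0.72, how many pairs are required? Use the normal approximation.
n = 15 pairs

Sample size formula (paired t-test, normal approximation):
n = ((z_{α/2} + z_β) / d)²

z_{α/2} = 1.960 (for α = 0.05, two-sided)
z_β = 0.583 (for power = 0.72)
d = 0.66

n = ((1.960 + 0.583) / 0.66)²
n = (3.853)²
n ≈ 14.85
Round up to the next whole number: n = 15 pairs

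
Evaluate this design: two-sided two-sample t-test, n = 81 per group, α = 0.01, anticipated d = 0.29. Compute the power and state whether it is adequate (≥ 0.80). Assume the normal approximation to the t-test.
Power ≈ 0.23; the study is underpowered (power < 0.80)

Power calculation (two-sample t-test, normal approximation):
z_β = d · √(n/2) - z_{α/2}
z_β = 0.29 · √(81/2) - 2.576
z_β = 0.29 · 6.364 - 2.576
z_β = -0.730

Power = Φ(z_β) = Φ(-0.730) ≈ 0.233

Effect size d = 0.29 is small by Cohen's convention (0.2/0.5/0.8).

Threshold: power ≥ 0.80 is conventionally adequate.
Power ≈ 0.23 → the study is underpowered (power < 0.80).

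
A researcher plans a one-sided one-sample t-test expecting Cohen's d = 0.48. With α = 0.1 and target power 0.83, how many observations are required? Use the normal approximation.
n = 22

Sample size formula (one-sample t-test, normal approximation):
n = ((z_α + z_β) / d)²

z_α = 1.282 (for α = 0.1, one-sided)
z_β = 0.954 (for power = 0.83)
d = 0.48

n = ((1.282 + 0.954) / 0.48)²
n = (4.658)²
n ≈ 21.70
Round up to the next whole number: n = 22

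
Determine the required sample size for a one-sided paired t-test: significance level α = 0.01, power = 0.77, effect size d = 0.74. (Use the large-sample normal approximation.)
n = 18 pairs

Sample size formula (paired t-test, normal approximation):
n = ((z_α + z_β) / d)²

z_α = 2.326 (for α = 0.01, one-sided)
z_β = 0.739 (for power = 0.77)
d = 0.74

n = ((2.326 + 0.739) / 0.74)²
n = (4.142)²
n ≈ 17.16
Round up to the next whole number: n = 18 pairs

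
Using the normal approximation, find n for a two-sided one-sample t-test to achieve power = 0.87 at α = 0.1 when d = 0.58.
n = 23

Sample size formula (one-sample t-test, normal approximation):
n = ((z_{α/2} + z_β) / d)²

z_{α/2} = 1.645 (for α = 0.1, two-sided)
z_β = 1.126 (for power = 0.87)
d = 0.58

n = ((1.645 + 1.126) / 0.58)²
n = (4.778)²
n ≈ 22.83
Round up to the next whole number: n = 23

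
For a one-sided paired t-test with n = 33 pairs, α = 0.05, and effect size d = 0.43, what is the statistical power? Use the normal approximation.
Power ≈ 0.80

Power calculation (paired t-test, normal approximation):
z_β = d · √n - z_α
z_β = 0.43 · √33 - 1.645
z_β = 0.43 · 5.745 - 1.645
z_β = 0.825

Power = Φ(z_β) = Φ(0.825) ≈ 0.795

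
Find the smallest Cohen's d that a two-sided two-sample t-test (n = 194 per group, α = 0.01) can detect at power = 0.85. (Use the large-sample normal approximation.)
d ≈ 0.37

Minimum detectable effect (two-sample t-test, normal approximation):
d = (z_{α/2} + z_β) / √(n/2)
d = (2.576 + 1.036) / √(194/2)
d = 3.612 / 9.849
d ≈ 0.37

By Cohen's convention (0.2 small / 0.5 medium / 0.8 large): small effect.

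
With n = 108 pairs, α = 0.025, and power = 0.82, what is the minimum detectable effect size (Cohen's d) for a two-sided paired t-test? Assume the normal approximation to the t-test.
d ≈ 0.30

Minimum detectable effect (paired t-test, normal approximation):
d = (z_{α/2} + z_β) / √n
d = (2.241 + 0.915) / √108
d = 3.157 / 10.392
d ≈ 0.30

By Cohen's convention (0.2 small / 0.5 medium / 0.8 large): small effect.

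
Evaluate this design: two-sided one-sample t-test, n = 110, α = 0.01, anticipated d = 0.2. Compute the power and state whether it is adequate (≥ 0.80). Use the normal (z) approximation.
Power ≈ 0.32; the study is underpowered (power < 0.80)

Power calculation (one-sample t-test, normal approximation):
z_β = d · √n - z_{α/2}
z_β = 0.2 · √110 - 2.576
z_β = 0.2 · 10.488 - 2.576
z_β = -0.478

Power = Φ(z_β) = Φ(-0.478) ≈ 0.316

Effect size d = 0.2 is small by Cohen's convention (0.2/0.5/0.8).

Threshold: power ≥ 0.80 is conventionally adequate.
Power ≈ 0.32 → the study is underpowered (power < 0.80).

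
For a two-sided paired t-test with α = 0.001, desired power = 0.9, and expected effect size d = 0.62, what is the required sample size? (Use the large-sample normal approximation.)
n = 55 pairs

Sample size formula (paired t-test, normal approximation):
n = ((z_{α/2} + z_β) / d)²

z_{α/2} = 3.291 (for α = 0.001, two-sided)
z_β = 1.282 (for power = 0.9)
d = 0.62

n = ((3.291 + 1.282) / 0.62)²
n = (7.376)²
n ≈ 54.41
Round up to the next whole number: n = 55 pairs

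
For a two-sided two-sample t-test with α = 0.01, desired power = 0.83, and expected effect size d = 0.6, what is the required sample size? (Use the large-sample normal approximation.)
n = 70 per group

Sample size formula (two-sample t-test, normal approximation):
n = 2 · ((z_{α/2} + z_β) / d)²

z_{α/2} = 2.576 (for α = 0.01, two-sided)
z_β = 0.954 (for power = 0.83)
d = 0.6

n = 2 · ((2.576 + 0.954) / 0.6)²
n = 2 · (5.883)²
n ≈ 69.22
Round up to the next whole number: n = 70 per group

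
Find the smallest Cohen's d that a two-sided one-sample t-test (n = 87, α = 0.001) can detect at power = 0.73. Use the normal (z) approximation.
d ≈ 0.42

Minimum detectable effect (one-sample t-test, normal approximation):
d = (z_{α/2} + z_β) / √n
d = (3.291 + 0.613) / √87
d = 3.903 / 9.327
d ≈ 0.42

By Cohen's convention (0.2 small / 0.5 medium / 0.8 large): small effect.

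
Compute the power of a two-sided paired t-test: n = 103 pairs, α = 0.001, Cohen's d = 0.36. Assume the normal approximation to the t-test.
Power ≈ 0.64

Power calculation (paired t-test, normal approximation):
z_β = d · √n - z_{α/2}
z_β = 0.36 · √103 - 3.291
z_β = 0.36 · 10.149 - 3.291
z_β = 0.363

Power = Φ(z_β) = Φ(0.363) ≈ 0.642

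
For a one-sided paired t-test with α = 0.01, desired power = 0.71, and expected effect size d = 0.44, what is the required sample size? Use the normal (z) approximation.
n = 43 pairs

Sample size formula (paired t-test, normal approximation):
n = ((z_α + z_β) / d)²

z_α = 2.326 (for α = 0.01, one-sided)
z_β = 0.553 (for power = 0.71)
d = 0.44

n = ((2.326 + 0.553) / 0.44)²
n = (6.543)²
n ≈ 42.81
Round up to the next whole number: n = 43 pairs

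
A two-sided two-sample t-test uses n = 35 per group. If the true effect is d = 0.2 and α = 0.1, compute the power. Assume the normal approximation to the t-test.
Power ≈ 0.21

Power calculation (two-sample t-test, normal approximation):
z_β = d · √(n/2) - z_{α/2}
z_β = 0.2 · √(35/2) - 1.645
z_β = 0.2 · 4.183 - 1.645
z_β = -0.808

Power = Φ(z_β) = Φ(-0.808) ≈ 0.209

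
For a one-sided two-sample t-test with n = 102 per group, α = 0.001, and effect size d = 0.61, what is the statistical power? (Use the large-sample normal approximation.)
Power ≈ 0.90

Power calculation (two-sample t-test, normal approximation):
z_β = d · √(n/2) - z_α
z_β = 0.61 · √(102/2) - 3.090
z_β = 0.61 · 7.141 - 3.090
z_β = 1.266

Power = Φ(z_β) = Φ(1.266) ≈ 0.897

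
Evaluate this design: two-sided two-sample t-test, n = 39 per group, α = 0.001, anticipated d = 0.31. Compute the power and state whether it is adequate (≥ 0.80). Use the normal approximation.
Power ≈ 0.03; the study is underpowered (power < 0.80)

Power calculation (two-sample t-test, normal approximation):
z_β = d · √(n/2) - z_{α/2}
z_β = 0.31 · √(39/2) - 3.291
z_β = 0.31 · 4.416 - 3.291
z_β = -1.922

Power = Φ(z_β) = Φ(-1.922) ≈ 0.027

Effect size d = 0.31 is small by Cohen's convention (0.2/0.5/0.8).

Threshold: power ≥ 0.80 is conventionally adequate.
Power ≈ 0.03 → the study is underpowered (power < 0.80).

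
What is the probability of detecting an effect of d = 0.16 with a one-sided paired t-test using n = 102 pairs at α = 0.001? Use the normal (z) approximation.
Power ≈ 0.07

Power calculation (paired t-test, normal approximation):
z_β = d · √n - z_α
z_β = 0.16 · √102 - 3.090
z_β = 0.16 · 10.100 - 3.090
z_β = -1.474

Power = Φ(z_β) = Φ(-1.474) ≈ 0.070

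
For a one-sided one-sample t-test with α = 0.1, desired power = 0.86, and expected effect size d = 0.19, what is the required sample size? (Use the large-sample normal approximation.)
n = 155

Sample size formula (one-sample t-test, normal approximation):
n = ((z_α + z_β) / d)²

z_α = 1.282 (for α = 0.1, one-sided)
z_β = 1.080 (for power = 0.86)
d = 0.19

n = ((1.282 + 1.080) / 0.19)²
n = (12.432)²
n ≈ 154.55
Round up to the next whole number: n = 155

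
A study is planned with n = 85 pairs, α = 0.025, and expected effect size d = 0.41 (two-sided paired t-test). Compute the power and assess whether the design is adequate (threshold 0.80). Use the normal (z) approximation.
Power ≈ 0.94; the study is adequately powered (power ≥ 0.80)

Power calculation (paired t-test, normal approximation):
z_β = d · √n - z_{α/2}
z_β = 0.41 · √85 - 2.241
z_β = 0.41 · 9.220 - 2.241
z_β = 1.539

Power = Φ(z_β) = Φ(1.539) ≈ 0.938

Effect size d = 0.41 is small by Cohen's convention (0.2/0.5/0.8).

Threshold: power ≥ 0.80 is conventionally adequate.
Power ≈ 0.94 → the study is adequately powered (power ≥ 0.80).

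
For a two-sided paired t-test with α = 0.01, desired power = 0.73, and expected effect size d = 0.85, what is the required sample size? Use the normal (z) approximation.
n = 15 pairs

Sample size formula (paired t-test, normal approximation):
n = ((z_{α/2} + z_β) / d)²

z_{α/2} = 2.576 (for α = 0.01, two-sided)
z_β = 0.613 (for power = 0.73)
d = 0.85

n = ((2.576 + 0.613) / 0.85)²
n = (3.752)²
n ≈ 14.08
Round up to the next whole number: n = 15 pairs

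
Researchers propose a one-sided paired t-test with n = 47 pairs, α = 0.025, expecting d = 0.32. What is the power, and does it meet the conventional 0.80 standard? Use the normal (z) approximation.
Power ≈ 0.59; the study is underpowered (power < 0.80)

Power calculation (paired t-test, normal approximation):
z_β = d · √n - z_α
z_β = 0.32 · √47 - 1.960
z_β = 0.32 · 6.856 - 1.960
z_β = 0.234

Power = Φ(z_β) = Φ(0.234) ≈ 0.592

Effect size d = 0.32 is small by Cohen's convention (0.2/0.5/0.8).

Threshold: power ≥ 0.80 is conventionally adequate.
Power ≈ 0.59 → the study is underpowered (power < 0.80).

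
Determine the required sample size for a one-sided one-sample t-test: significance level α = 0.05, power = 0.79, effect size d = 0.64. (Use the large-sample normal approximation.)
n = 15

Sample size formula (one-sample t-test, normal approximation):
n = ((z_α + z_β) / d)²

z_α = 1.645 (for α = 0.05, one-sided)
z_β = 0.806 (for power = 0.79)
d = 0.64

n = ((1.645 + 0.806) / 0.64)²
n = (3.830)²
n ≈ 14.67
Round up to the next whole number: n = 15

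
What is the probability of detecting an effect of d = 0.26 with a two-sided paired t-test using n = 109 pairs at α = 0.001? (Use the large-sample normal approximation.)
Power ≈ 0.28

Power calculation (paired t-test, normal approximation):
z_β = d · √n - z_{α/2}
z_β = 0.26 · √109 - 3.291
z_β = 0.26 · 10.440 - 3.291
z_β = -0.576

Power = Φ(z_β) = Φ(-0.576) ≈ 0.282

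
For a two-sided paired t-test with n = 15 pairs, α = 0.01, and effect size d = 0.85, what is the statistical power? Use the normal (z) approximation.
Power ≈ 0.76

Power calculation (paired t-test, normal approximation):
z_β = d · √n - z_{α/2}
z_β = 0.85 · √15 - 2.576
z_β = 0.85 · 3.873 - 2.576
z_β = 0.716

Power = Φ(z_β) = Φ(0.716) ≈ 0.763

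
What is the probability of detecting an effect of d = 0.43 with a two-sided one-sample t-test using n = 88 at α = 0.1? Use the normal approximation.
Power ≈ 0.99

Power calculation (one-sample t-test, normal approximation):
z_β = d · √n - z_{α/2}
z_β = 0.43 · √88 - 1.645
z_β = 0.43 · 9.381 - 1.645
z_β = 2.389

Power = Φ(z_β) = Φ(2.389) ≈ 0.992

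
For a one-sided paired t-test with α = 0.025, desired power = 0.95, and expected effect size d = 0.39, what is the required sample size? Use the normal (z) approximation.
n = 86 pairs

Sample size formula (paired t-test, normal approximation):
n = ((z_α + z_β) / d)²

z_α = 1.960 (for α = 0.025, one-sided)
z_β = 1.645 (for power = 0.95)
d = 0.39

n = ((1.960 + 1.645) / 0.39)²
n = (9.244)²
n ≈ 85.45
Round up to the next whole number: n = 86 pairs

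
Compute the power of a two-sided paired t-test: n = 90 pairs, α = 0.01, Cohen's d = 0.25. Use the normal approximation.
Power ≈ 0.42

Power calculation (paired t-test, normal approximation):
z_β = d · √n - z_{α/2}
z_β = 0.25 · √90 - 2.576
z_β = 0.25 · 9.487 - 2.576
z_β = -0.204

Power = Φ(z_β) = Φ(-0.204) ≈ 0.419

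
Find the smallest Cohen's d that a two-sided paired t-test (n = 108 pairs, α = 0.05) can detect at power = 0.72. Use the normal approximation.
d ≈ 0.24

Minimum detectable effect (paired t-test, normal approximation):
d = (z_{α/2} + z_β) / √n
d = (1.960 + 0.583) / √108
d = 2.543 / 10.392
d ≈ 0.24

By Cohen's convention (0.2 small / 0.5 medium / 0.8 large): small effect.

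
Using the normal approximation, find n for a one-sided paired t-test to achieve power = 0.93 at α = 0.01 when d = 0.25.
n = 232 pairs

Sample size formula (paired t-test, normal approximation):
n = ((z_α + z_β) / d)²

z_α = 2.326 (for α = 0.01, one-sided)
z_β = 1.476 (for power = 0.93)
d = 0.25

n = ((2.326 + 1.476) / 0.25)²
n = (15.208)²
n ≈ 231.28
Round up to the next whole number: n = 232 pairs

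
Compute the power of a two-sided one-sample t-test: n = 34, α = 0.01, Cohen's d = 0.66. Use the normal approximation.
Power ≈ 0.90

Power calculation (one-sample t-test, normal approximation):
z_β = d · √n - z_{α/2}
z_β = 0.66 · √34 - 2.576
z_β = 0.66 · 5.831 - 2.576
z_β = 1.273

Power = Φ(z_β) = Φ(1.273) ≈ 0.898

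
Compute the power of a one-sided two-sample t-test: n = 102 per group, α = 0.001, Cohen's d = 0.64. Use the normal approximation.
Power ≈ 0.93

Power calculation (two-sample t-test, normal approximation):
z_β = d · √(n/2) - z_α
z_β = 0.64 · √(102/2) - 3.090
z_β = 0.64 · 7.141 - 3.090
z_β = 1.480

Power = Φ(z_β) = Φ(1.480) ≈ 0.931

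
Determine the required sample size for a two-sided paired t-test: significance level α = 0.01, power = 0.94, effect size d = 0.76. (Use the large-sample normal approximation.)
n = 30 pairs

Sample size formula (paired t-test, normal approximation):
n = ((z_{α/2} + z_β) / d)²

z_{α/2} = 2.576 (for α = 0.01, two-sided)
z_β = 1.555 (for power = 0.94)
d = 0.76

n = ((2.576 + 1.555) / 0.76)²
n = (5.436)²
n ≈ 29.55
Round up to the next whole number: n = 30 pairs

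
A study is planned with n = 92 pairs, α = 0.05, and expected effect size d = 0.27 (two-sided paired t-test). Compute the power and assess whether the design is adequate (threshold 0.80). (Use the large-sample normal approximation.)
Power ≈ 0.74; the study is underpowered (power < 0.80)

Power calculation (paired t-test, normal approximation):
z_β = d · √n - z_{α/2}
z_β = 0.27 · √92 - 1.960
z_β = 0.27 · 9.592 - 1.960
z_β = 0.630

Power = Φ(z_β) = Φ(0.630) ≈ 0.736

Effect size d = 0.27 is small by Cohen's convention (0.2/0.5/0.8).

Threshold: power ≥ 0.80 is conventionally adequate.
Power ≈ 0.74 → the study is underpowered (power < 0.80).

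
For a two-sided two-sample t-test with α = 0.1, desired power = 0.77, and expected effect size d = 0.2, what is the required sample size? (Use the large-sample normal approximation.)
n = 285 per group

Sample size formula (two-sample t-test, normal approximation):
n = 2 · ((z_{α/2} + z_β) / d)²

z_{α/2} = 1.645 (for α = 0.1, two-sided)
z_β = 0.739 (for power = 0.77)
d = 0.2

n = 2 · ((1.645 + 0.739) / 0.2)²
n = 2 · (11.920)²
n ≈ 284.17
Round up to the next whole number: n = 285 per group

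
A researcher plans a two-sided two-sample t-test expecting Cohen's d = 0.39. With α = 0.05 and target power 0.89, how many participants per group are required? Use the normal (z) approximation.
n = 134 per group

Sample size formula (two-sample t-test, normal approximation):
n = 2 · ((z_{α/2} + z_β) / d)²

z_{α/2} = 1.960 (for α = 0.05, two-sided)
z_β = 1.227 (for power = 0.89)
d = 0.39

n = 2 · ((1.960 + 1.227) / 0.39)²
n = 2 · (8.172)²
n ≈ 133.56
Round up to the next whole number: n = 134 per group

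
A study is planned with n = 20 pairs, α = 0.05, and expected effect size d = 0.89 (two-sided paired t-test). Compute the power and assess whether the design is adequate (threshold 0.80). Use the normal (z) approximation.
Power ≈ 0.98; the study is adequately powered (power ≥ 0.80)

Power calculation (paired t-test, normal approximation):
z_β = d · √n - z_{α/2}
z_β = 0.89 · √20 - 1.960
z_β = 0.89 · 4.472 - 1.960
z_β = 2.020

Power = Φ(z_β) = Φ(2.020) ≈ 0.978

Effect size d = 0.89 is large by Cohen's convention (0.2/0.5/0.8).

Threshold: power ≥ 0.80 is conventionally adequate.
Power ≈ 0.98 → the study is adequately powered (power ≥ 0.80).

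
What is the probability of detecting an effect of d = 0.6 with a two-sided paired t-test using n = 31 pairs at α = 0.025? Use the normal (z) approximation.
Power ≈ 0.86

Power calculation (paired t-test, normal approximation):
z_β = d · √n - z_{α/2}
z_β = 0.6 · √31 - 2.241
z_β = 0.6 · 5.568 - 2.241
z_β = 1.099

Power = Φ(z_β) = Φ(1.099) ≈ 0.864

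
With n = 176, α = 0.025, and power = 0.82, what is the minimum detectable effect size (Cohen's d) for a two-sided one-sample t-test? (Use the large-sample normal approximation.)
d ≈ 0.24

Minimum detectable effect (one-sample t-test, normal approximation):
d = (z_{α/2} + z_β) / √n
d = (2.241 + 0.915) / √176
d = 3.157 / 13.266
d ≈ 0.24

By Cohen's convention (0.2 small / 0.5 medium / 0.8 large): small effect.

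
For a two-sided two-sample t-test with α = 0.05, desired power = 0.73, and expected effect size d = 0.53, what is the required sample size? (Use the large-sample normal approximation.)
n = 48 per group

Sample size formula (two-sample t-test, normal approximation):
n = 2 · ((z_{α/2} + z_β) / d)²

z_{α/2} = 1.960 (for α = 0.05, two-sided)
z_β = 0.613 (for power = 0.73)
d = 0.53

n = 2 · ((1.960 + 0.613) / 0.53)²
n = 2 · (4.855)²
n ≈ 47.14
Round up to the next whole number: n = 48 per group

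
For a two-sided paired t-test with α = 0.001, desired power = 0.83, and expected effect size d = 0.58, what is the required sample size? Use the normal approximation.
n = 54 pairs

Sample size formula (paired t-test, normal approximation):
n = ((z_{α/2} + z_β) / d)²

z_{α/2} = 3.291 (for α = 0.001, two-sided)
z_β = 0.954 (for power = 0.83)
d = 0.58

n = ((3.291 + 0.954) / 0.58)²
n = (7.319)²
n ≈ 53.57
Round up to the next whole number: n = 54 pairs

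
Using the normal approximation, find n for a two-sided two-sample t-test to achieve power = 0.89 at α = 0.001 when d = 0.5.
n = 164 per group

Sample size formula (two-sample t-test, normal approximation):
n = 2 · ((z_{α/2} + z_β) / d)²

z_{α/2} = 3.291 (for α = 0.001, two-sided)
z_β = 1.227 (for power = 0.89)
d = 0.5

n = 2 · ((3.291 + 1.227) / 0.5)²
n = 2 · (9.036)²
n ≈ 163.30
Round up to the next whole number: n = 164 per group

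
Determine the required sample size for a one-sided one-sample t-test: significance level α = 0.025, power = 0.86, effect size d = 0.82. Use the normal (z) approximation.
n = 14

Sample size formula (one-sample t-test, normal approximation):
n = ((z_α + z_β) / d)²

z_α = 1.960 (for α = 0.025, one-sided)
z_β = 1.080 (for power = 0.86)
d = 0.82

n = ((1.960 + 1.080) / 0.82)²
n = (3.707)²
n ≈ 13.74
Round up to the next whole number: n = 14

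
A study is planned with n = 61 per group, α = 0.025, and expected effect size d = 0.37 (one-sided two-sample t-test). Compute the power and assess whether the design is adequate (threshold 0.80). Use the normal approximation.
Power ≈ 0.53; the study is underpowered (power < 0.80)

Power calculation (two-sample t-test, normal approximation):
z_β = d · √(n/2) - z_α
z_β = 0.37 · √(61/2) - 1.960
z_β = 0.37 · 5.523 - 1.960
z_β = 0.083

Power = Φ(z_β) = Φ(0.083) ≈ 0.533

Effect size d = 0.37 is small by Cohen's convention (0.2/0.5/0.8).

Threshold: power ≥ 0.80 is conventionally adequate.
Power ≈ 0.53 → the study is underpowered (power < 0.80).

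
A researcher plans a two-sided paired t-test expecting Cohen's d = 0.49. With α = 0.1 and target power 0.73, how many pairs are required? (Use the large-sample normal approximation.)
n = 22 pairs

Sample size formula (paired t-test, normal approximation):
n = ((z_{α/2} + z_β) / d)²

z_{α/2} = 1.645 (for α = 0.1, two-sided)
z_β = 0.613 (for power = 0.73)
d = 0.49

n = ((1.645 + 0.613) / 0.49)²
n = (4.608)²
n ≈ 21.23
Round up to the next whole number: n = 22 pairs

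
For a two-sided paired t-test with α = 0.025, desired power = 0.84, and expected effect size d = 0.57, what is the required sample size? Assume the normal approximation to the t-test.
n = 33 pairs

Sample size formula (paired t-test, normal approximation):
n = ((z_{α/2} + z_β) / d)²

z_{α/2} = 2.241 (for α = 0.025, two-sided)
z_β = 0.994 (for power = 0.84)
d = 0.57

n = ((2.241 + 0.994) / 0.57)²
n = (5.675)²
n ≈ 32.21
Round up to the next whole number: n = 33 pairs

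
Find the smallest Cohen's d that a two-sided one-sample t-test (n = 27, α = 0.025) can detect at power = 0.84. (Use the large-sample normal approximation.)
d ≈ 0.62

Minimum detectable effect (one-sample t-test, normal approximation):
d = (z_{α/2} + z_β) / √n
d = (2.241 + 0.994) / √27
d = 3.236 / 5.196
d ≈ 0.62

By Cohen's convention (0.2 small / 0.5 medium / 0.8 large): medium effect.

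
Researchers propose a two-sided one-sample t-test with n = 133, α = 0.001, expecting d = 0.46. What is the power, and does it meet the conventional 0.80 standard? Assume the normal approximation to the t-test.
Power ≈ 0.98; the study is adequately powered (power ≥ 0.80)

Power calculation (one-sample t-test, normal approximation):
z_β = d · √n - z_{α/2}
z_β = 0.46 · √133 - 3.291
z_β = 0.46 · 11.533 - 3.291
z_β = 2.014

Power = Φ(z_β) = Φ(2.014) ≈ 0.978

Effect size d = 0.46 is small by Cohen's convention (0.2/0.5/0.8).

Threshold: power ≥ 0.80 is conventionally adequate.
Power ≈ 0.98 → the study is adequately powered (power ≥ 0.80).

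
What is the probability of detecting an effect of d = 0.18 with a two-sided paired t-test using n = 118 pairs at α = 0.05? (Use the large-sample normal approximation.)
Power ≈ 0.50

Power calculation (paired t-test, normal approximation):
z_β = d · √n - z_{α/2}
z_β = 0.18 · √118 - 1.960
z_β = 0.18 · 10.863 - 1.960
z_β = -0.005

Power = Φ(z_β) = Φ(-0.005) ≈ 0.498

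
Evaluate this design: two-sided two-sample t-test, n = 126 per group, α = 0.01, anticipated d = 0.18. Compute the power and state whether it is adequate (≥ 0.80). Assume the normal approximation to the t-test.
Power ≈ 0.13; the study is underpowered (power < 0.80)

Power calculation (two-sample t-test, normal approximation):
z_β = d · √(n/2) - z_{α/2}
z_β = 0.18 · √(126/2) - 2.576
z_β = 0.18 · 7.937 - 2.576
z_β = -1.147

Power = Φ(z_β) = Φ(-1.147) ≈ 0.126

Effect size d = 0.18 is very small by Cohen's convention (0.2/0.5/0.8).

Threshold: power ≥ 0.80 is conventionally adequate.
Power ≈ 0.13 → the study is underpowered (power < 0.80).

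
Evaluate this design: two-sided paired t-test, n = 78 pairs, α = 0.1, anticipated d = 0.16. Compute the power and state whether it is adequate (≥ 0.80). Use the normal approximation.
Power ≈ 0.41; the study is underpowered (power < 0.80)

Power calculation (paired t-test, normal approximation):
z_β = d · √n - z_{α/2}
z_β = 0.16 · √78 - 1.645
z_β = 0.16 · 8.832 - 1.645
z_β = -0.232

Power = Φ(z_β) = Φ(-0.232) ≈ 0.408

Effect size d = 0.16 is very small by Cohen's convention (0.2/0.5/0.8).

Threshold: power ≥ 0.80 is conventionally adequate.
Power ≈ 0.41 → the study is underpowered (power < 0.80).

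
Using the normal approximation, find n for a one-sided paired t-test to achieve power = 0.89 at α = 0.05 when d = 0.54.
n = 29 pairs

Sample size formula (paired t-test, normal approximation):
n = ((z_α + z_β) / d)²

z_α = 1.645 (for α = 0.05, one-sided)
z_β = 1.227 (for power = 0.89)
d = 0.54

n = ((1.645 + 1.227) / 0.54)²
n = (5.319)²
n ≈ 28.29
Round up to the next whole number: n = 29 pairs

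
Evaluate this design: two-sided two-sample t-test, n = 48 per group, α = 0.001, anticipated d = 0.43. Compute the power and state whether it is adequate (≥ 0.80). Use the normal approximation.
Power ≈ 0.12; the study is underpowered (power < 0.80)

Power calculation (two-sample t-test, normal approximation):
z_β = d · √(n/2) - z_{α/2}
z_β = 0.43 · √(48/2) - 3.291
z_β = 0.43 · 4.899 - 3.291
z_β = -1.184

Power = Φ(z_β) = Φ(-1.184) ≈ 0.118

Effect size d = 0.43 is small by Cohen's convention (0.2/0.5/0.8).

Threshold: power ≥ 0.80 is conventionally adequate.
Power ≈ 0.12 → the study is underpowered (power < 0.80).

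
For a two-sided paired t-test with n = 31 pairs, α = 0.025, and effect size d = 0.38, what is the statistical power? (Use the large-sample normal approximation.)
Power ≈ 0.45

Power calculation (paired t-test, normal approximation):
z_β = d · √n - z_{α/2}
z_β = 0.38 · √31 - 2.241
z_β = 0.38 · 5.568 - 2.241
z_β = -0.126

Power = Φ(z_β) = Φ(-0.126) ≈ 0.450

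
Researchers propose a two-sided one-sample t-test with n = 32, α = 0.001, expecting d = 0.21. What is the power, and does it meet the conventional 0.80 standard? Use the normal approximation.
Power ≈ 0.02; the study is underpowered (power < 0.80)

Power calculation (one-sample t-test, normal approximation):
z_β = d · √n - z_{α/2}
z_β = 0.21 · √32 - 3.291
z_β = 0.21 · 5.657 - 3.291
z_β = -2.103

Power = Φ(z_β) = Φ(-2.103) ≈ 0.018

Effect size d = 0.21 is small by Cohen's convention (0.2/0.5/0.8).

Threshold: power ≥ 0.80 is conventionally adequate.
Power ≈ 0.02 → the study is underpowered (power < 0.80).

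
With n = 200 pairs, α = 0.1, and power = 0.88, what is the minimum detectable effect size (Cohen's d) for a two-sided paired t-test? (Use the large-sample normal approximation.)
d ≈ 0.20

Minimum detectable effect (paired t-test, normal approximation):
d = (z_{α/2} + z_β) / √n
d = (1.645 + 1.175) / √200
d = 2.820 / 14.142
d ≈ 0.20

By Cohen's convention (0.2 small / 0.5 medium / 0.8 large): small effect.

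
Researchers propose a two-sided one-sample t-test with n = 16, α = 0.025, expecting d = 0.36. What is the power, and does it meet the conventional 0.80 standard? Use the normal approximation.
Power ≈ 0.21; the study is underpowered (power < 0.80)

Power calculation (one-sample t-test, normal approximation):
z_β = d · √n - z_{α/2}
z_β = 0.36 · √16 - 2.241
z_β = 0.36 · 4.000 - 2.241
z_β = -0.801

Power = Φ(z_β) = Φ(-0.801) ≈ 0.211

Effect size d = 0.36 is small by Cohen's convention (0.2/0.5/0.8).

Threshold: power ≥ 0.80 is conventionally adequate.
Power ≈ 0.21 → the study is underpowered (power < 0.80).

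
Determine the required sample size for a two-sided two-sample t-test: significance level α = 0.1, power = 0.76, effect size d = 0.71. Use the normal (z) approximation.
n = 22 per group

Sample size formula (two-sample t-test, normal approximation):
n = 2 · ((z_{α/2} + z_β) / d)²

z_{α/2} = 1.645 (for α = 0.1, two-sided)
z_β = 0.706 (for power = 0.76)
d = 0.71

n = 2 · ((1.645 + 0.706) / 0.71)²
n = 2 · (3.311)²
n ≈ 21.93
Round up to the next whole number: n = 22 per group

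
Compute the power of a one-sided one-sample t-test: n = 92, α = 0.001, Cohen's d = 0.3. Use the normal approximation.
Power ≈ 0.42

Power calculation (one-sample t-test, normal approximation):
z_β = d · √n - z_α
z_β = 0.3 · √92 - 3.090
z_β = 0.3 · 9.592 - 3.090
z_β = -0.213

Power = Φ(z_β) = Φ(-0.213) ≈ 0.416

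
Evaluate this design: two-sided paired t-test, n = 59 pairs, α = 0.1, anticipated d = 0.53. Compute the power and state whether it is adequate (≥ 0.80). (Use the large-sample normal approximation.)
Power ≈ 0.99; the study is adequately powered (power ≥ 0.80)

Power calculation (paired t-test, normal approximation):
z_β = d · √n - z_{α/2}
z_β = 0.53 · √59 - 1.645
z_β = 0.53 · 7.681 - 1.645
z_β = 2.426

Power = Φ(z_β) = Φ(2.426) ≈ 0.992

Effect size d = 0.53 is medium by Cohen's convention (0.2/0.5/0.8).

Threshold: power ≥ 0.80 is conventionally adequate.
Power ≈ 0.99 → the study is adequately powered (power ≥ 0.80).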